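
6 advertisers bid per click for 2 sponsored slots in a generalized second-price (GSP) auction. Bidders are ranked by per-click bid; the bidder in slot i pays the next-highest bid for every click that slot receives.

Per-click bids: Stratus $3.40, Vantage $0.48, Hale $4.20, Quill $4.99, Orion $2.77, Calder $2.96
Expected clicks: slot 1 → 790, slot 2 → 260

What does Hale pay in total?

Per-click bids in order: $4.99 (Quill) > $4.20 (Hale) > $3.40 (Stratus) > …
Hale holds slot 2 → pays next bid $3.40 × 260 clicks = $884.00.

Hale pays $884.00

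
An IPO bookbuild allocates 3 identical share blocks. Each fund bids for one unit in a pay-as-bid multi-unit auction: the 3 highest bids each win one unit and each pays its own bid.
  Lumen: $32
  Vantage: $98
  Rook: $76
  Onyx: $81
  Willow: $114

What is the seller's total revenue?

Bids ranked high→low: 114 (Willow), 98 (Vantage), 81 (Onyx), 76 (Rook), 32 (Lumen)
The 3 highest are Willow, Vantage, Onyx.
Total revenue = 114 + 98 + 81 = $293.

Total revenue: $293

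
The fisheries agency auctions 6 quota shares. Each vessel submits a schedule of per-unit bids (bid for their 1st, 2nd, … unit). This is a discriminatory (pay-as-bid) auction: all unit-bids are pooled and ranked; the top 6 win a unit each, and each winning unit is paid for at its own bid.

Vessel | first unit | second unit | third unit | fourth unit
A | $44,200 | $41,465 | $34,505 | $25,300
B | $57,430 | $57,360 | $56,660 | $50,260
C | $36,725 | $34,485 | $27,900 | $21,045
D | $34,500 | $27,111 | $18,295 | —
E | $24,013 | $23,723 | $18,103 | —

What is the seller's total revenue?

Total revenue: $307,375

Merging the schedules and taking the best 6: 57,430 (B-1), 57,360 (B-2), 56,660 (B-3), 50,260 (B-4), 44,200 (A-1), 41,465 (A-2)
Next rejected bid: $36,725 (not a price — pay-as-bid).
Each winning unit pays its own bid.
Revenue = 57,430 + 57,360 + 56,660 + 50,260 + 44,200 + 41,465 = $307,375.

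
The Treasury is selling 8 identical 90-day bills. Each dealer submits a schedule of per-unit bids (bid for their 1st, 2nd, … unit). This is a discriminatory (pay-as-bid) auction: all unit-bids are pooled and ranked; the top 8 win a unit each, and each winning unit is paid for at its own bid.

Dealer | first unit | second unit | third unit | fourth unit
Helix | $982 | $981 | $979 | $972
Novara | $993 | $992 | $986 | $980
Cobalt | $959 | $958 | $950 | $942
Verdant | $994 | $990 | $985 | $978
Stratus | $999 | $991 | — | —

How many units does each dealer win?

Novara 3, Stratus 2, Verdant 3

All unit-bids, highest first — top 8: 999 (Stratus-1), 994 (Verdant-1), 993 (Novara-1), 992 (Novara-2), 991 (Stratus-2), 990 (Verdant-2), 986 (Novara-3), 985 (Verdant-3)
Next rejected bid: $982 (not a price — pay-as-bid).
Allocation: Novara 3, Stratus 2, Verdant 3.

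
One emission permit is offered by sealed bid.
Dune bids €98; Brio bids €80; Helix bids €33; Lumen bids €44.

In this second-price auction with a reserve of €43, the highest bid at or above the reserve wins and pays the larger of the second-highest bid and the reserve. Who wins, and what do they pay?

Dune pays €80

Second-price auction with a reserve of €43: the highest bid at or above the reserve wins and pays the larger of the second-highest bid and the reserve.
Bids ranked: 98 (Dune) > 80 (Brio) > 44 (Lumen) > 33 (Helix)
Highest eligible bid: Dune at €98.
max(second-highest €80, reserve €43) = €80; the reserve does not bind.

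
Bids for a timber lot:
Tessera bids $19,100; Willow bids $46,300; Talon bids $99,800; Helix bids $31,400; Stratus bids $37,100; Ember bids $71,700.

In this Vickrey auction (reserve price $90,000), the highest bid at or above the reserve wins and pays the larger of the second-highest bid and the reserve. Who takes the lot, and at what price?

Talon pays $90,000

Sorting bids: 99,800 (Talon) > 71,700 (Ember) > 46,300 (Willow) > 37,100 (Stratus) > 31,400 (Helix) > 19,100 (Tessera)
Highest eligible bid: Talon at $99,800.
Second-highest bid $71,700 is below the reserve $90,000, so the reserve binds → payment $90,000.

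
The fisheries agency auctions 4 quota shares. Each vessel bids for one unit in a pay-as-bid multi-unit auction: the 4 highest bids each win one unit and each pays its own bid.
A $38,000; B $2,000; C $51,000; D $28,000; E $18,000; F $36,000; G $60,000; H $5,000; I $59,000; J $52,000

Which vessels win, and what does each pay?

G $60,000, I $59,000, J $52,000, C $51,000

Sorting: 60,000 (G), 59,000 (I), 52,000 (J), 51,000 (C), 38,000 (A), 36,000 (F), …
Winners (4 units): G, I, J, C.
Each winner pays its own bid: G $60,000, I $59,000, J $52,000, C $51,000.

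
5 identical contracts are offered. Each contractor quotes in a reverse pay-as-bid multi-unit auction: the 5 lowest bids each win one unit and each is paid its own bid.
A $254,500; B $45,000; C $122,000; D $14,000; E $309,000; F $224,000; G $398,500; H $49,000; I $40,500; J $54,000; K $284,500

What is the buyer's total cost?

Sorting: 14,000 (D), 40,500 (I), 45,000 (B), 49,000 (H), 54,000 (J), 122,000 (C), 224,000 (F), …
Winners (5 units): D, I, B, H, J.
Total cost = 14,000 + 40,500 + 45,000 + 49,000 + 54,000 = $202,500.

Total cost: $202,500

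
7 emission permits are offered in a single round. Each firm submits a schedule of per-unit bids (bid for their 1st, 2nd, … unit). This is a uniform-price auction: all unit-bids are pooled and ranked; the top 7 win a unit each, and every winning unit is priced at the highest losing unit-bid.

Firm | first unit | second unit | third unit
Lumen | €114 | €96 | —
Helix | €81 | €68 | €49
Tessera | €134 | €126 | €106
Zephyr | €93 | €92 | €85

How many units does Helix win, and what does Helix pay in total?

Pooled unit-bids ranked (top 7): 134 (Tessera-1), 126 (Tessera-2), 114 (Lumen-1), 106 (Tessera-3), 96 (Lumen-2), 93 (Zephyr-1), 92 (Zephyr-2)
The (k+1)-th unit-bid is €85.
Helix wins 0 unit(s) at €85 each.

Helix: 0 units, pays €0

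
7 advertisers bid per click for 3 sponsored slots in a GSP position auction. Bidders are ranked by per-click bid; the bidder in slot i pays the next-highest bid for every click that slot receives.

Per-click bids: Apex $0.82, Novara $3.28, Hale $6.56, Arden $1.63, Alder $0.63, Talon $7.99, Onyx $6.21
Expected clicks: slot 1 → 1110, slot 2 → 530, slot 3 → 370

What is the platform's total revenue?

Sorting advertisers: $7.99 (Talon) > $6.56 (Hale) > $6.21 (Onyx) > $3.28 (Novara) > …
Slot 1: Talon pays $6.56 × 1110 = $7281.60
Slot 2: Hale pays $6.21 × 530 = $3291.30
Slot 3: Onyx pays $3.28 × 370 = $1213.60
Total = $11786.50

Total revenue: $11786.50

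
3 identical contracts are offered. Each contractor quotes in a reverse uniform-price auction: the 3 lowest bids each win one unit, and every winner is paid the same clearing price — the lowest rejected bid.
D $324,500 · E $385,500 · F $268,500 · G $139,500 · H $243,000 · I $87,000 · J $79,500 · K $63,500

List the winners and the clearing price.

K, J, I; each is paid $139,500

Bids ranked low→high: 63,500 (K), 79,500 (J), 87,000 (I), 139,500 (G), 243,000 (H), …
Lowest 3: K, J, I.
Clearing price = lowest rejected bid = $139,500.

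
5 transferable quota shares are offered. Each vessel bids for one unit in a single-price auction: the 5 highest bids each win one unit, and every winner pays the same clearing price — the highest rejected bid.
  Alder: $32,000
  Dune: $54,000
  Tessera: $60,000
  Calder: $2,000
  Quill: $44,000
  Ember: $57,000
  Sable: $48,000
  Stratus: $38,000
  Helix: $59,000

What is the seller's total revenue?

Ordering the bids: 60,000 (Tessera), 59,000 (Helix), 57,000 (Ember), 54,000 (Dune), 48,000 (Sable), 44,000 (Quill), 38,000 (Stratus), …
Winners (5 units): Tessera, Helix, Ember, Dune, Sable.
First losing bid is Quill's $44,000, which sets the uniform price.
Total revenue = 5 × $44,000 = $220,000.

Total revenue: $220,000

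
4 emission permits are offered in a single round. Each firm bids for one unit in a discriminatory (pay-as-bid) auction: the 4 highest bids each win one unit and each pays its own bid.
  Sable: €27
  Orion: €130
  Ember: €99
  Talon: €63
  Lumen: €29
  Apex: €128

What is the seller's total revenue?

Sorting: 130 (Orion), 128 (Apex), 99 (Ember), 63 (Talon), 29 (Lumen), 27 (Sable)
The 4 highest are Orion, Apex, Ember, Talon.
Total revenue = 130 + 128 + 99 + 63 = €420.

Total revenue: €420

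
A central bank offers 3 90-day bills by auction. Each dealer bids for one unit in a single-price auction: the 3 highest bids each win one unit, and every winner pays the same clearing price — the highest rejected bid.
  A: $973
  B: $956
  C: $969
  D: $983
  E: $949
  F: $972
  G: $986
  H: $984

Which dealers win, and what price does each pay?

G, H, D; each pays $973

Sorting: 986 (G), 984 (H), 983 (D), 973 (A), 972 (F), …
Winners (3 units): G, H, D.
Clearing price = highest rejected bid = $973.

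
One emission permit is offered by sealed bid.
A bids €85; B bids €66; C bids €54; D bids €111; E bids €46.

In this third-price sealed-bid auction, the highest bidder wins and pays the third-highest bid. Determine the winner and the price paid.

D pays €66

Sorting bids: 111 (D) > 85 (A) > 66 (B) > 54 (C) > 46 (E)
D is highest; pays the third-highest bid, €66.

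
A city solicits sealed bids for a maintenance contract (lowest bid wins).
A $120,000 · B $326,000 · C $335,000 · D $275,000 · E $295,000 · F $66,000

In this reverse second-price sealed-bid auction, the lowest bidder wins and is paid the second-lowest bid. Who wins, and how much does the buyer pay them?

F is paid $120,000

Rule: the lowest bidder wins and is paid the second-lowest bid.
Bids in order: 66,000 (F) < 120,000 (A) < 275,000 (D) < 295,000 (E) < 326,000 (B) < 335,000 (C)
F wins with the lowest bid; price is set by the runner-up at $120,000.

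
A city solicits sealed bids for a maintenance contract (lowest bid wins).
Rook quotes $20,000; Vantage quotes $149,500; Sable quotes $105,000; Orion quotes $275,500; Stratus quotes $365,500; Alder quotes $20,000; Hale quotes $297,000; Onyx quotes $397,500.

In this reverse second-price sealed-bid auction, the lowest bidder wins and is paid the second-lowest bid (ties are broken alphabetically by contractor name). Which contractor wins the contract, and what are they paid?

Alder is paid $20,000

Bids in order: 20,000 (Alder) < 20,000 (Rook) < 105,000 (Sable) < 149,500 (Vantage) < 275,500 (Orion) < 297,000 (Hale) < …
Tie at $20,000 → Alder wins by tie-break.
Alder wins with the lowest bid; price is set by the runner-up at $20,000.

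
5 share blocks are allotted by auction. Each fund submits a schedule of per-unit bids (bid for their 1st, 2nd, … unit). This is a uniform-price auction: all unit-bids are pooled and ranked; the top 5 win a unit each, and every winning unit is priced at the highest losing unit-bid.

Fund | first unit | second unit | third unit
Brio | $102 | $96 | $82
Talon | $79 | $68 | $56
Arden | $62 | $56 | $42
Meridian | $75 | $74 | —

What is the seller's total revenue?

Total revenue: $370

Merging the schedules and taking the best 5: 102 (Brio-1), 96 (Brio-2), 82 (Brio-3), 79 (Talon-1), 75 (Meridian-1)
The (k+1)-th unit-bid is $74.
Allocation: Brio 3, Meridian 1, Talon 1. Every unit priced at $74.
Revenue = 5 × 74 = $370.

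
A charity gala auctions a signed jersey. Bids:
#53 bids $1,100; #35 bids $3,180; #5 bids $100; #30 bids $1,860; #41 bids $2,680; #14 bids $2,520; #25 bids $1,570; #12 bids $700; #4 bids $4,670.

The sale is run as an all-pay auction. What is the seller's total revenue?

Total revenue: $18,380

All-pay auction: the highest bidder wins the item, but every bidder pays their own bid.
Bids ranked: 4,670 (#4) > 3,180 (#35) > 2,680 (#41) > 2,520 (#14) > 1,860 (#30) > 1,570 (#25) > …
#4 wins with the top bid; all bids are sunk regardless.
Every bidder forfeits their bid regardless of winning.
Revenue = 1,100 + 3,180 + 100 + 1,860 + 2,680 + 2,520 + 1,570 + 700 + 4,670 = $18,380.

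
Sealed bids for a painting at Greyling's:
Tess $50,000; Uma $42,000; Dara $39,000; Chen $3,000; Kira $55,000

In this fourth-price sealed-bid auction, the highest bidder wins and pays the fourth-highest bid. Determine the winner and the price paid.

Bids ranked: 55,000 (Kira) > 50,000 (Tess) > 42,000 (Uma) > 39,000 (Dara) > 3,000 (Chen)
Kira is highest; pays the fourth-highest bid, $39,000.

Kira pays $39,000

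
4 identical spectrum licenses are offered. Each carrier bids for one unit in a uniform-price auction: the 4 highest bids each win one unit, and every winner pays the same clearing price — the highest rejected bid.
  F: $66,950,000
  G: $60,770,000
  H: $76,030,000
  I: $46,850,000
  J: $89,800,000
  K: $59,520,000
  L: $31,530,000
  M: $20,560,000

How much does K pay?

Bids ranked high→low: 89,800,000 (J), 76,030,000 (H), 66,950,000 (F), 60,770,000 (G), 59,520,000 (K), 46,850,000 (I), …
The 4 highest are J, H, F, G.
Highest unsuccessful bid: $59,520,000 → clearing price.
K does not win → pays $0.

K pays $0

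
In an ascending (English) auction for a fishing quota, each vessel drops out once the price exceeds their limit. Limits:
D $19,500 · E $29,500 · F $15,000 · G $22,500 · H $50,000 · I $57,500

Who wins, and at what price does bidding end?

I wins at $50,000

Sorting limits: 57,500 (I) > 50,000 (H) > 29,500 (E) > 22,500 (G) > 19,500 (D) > 15,000 (F)
Once the price passes $50,000, only I is left; the hammer falls at H's limit of $50,000.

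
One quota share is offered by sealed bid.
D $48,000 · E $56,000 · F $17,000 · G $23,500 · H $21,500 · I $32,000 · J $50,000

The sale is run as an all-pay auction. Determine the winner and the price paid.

E pays $56,000

Sorting bids: 56,000 (E) > 50,000 (J) > 48,000 (D) > 32,000 (I) > 23,500 (G) > 21,500 (H) > …
E wins with the top bid; all bids are sunk regardless.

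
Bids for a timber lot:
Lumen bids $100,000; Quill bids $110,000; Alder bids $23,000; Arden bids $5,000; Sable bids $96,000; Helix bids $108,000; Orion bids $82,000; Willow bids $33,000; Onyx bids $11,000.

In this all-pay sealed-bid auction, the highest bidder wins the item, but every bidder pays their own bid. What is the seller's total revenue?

Sorting bids: 110,000 (Quill) > 108,000 (Helix) > 100,000 (Lumen) > 96,000 (Sable) > 82,000 (Orion) > 33,000 (Willow) > …
Every bidder forfeits their bid regardless of winning.
Revenue = 100,000 + 110,000 + 23,000 + 5,000 + 96,000 + 108,000 + 82,000 + 33,000 + 11,000 = $568,000.

Total revenue: $568,000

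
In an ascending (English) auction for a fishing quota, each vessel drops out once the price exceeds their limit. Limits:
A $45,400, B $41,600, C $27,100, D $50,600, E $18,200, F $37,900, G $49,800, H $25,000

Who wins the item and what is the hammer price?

Rule: the price rises until one bidder remains; the winner pays the price at which the last rival dropped out.
Sorting limits: 50,600 (D) > 49,800 (G) > 45,400 (A) > 41,600 (B) > 37,900 (F) > 27,100 (C) > …
Once the price passes $49,800, only D is left; the hammer falls at G's limit of $49,800.

D wins at $49,800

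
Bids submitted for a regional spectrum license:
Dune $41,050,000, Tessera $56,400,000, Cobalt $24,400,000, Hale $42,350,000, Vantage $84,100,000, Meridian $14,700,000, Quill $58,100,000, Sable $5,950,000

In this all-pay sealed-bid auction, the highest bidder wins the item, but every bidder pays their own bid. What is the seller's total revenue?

Bids ranked: 84,100,000 (Vantage) > 58,100,000 (Quill) > 56,400,000 (Tessera) > 42,350,000 (Hale) > 41,050,000 (Dune) > 24,400,000 (Cobalt) > …
Every bidder forfeits their bid regardless of winning.
Revenue = 41,050,000 + 56,400,000 + 24,400,000 + 42,350,000 + 84,100,000 + 14,700,000 + 58,100,000 + 5,950,000 = $327,050,000.

Total revenue: $327,050,000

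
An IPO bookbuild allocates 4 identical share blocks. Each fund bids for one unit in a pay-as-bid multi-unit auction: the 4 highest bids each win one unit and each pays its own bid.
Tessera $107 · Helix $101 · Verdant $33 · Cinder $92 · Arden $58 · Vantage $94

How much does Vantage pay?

Vantage pays $94

Bids ranked high→low: 107 (Tessera), 101 (Helix), 94 (Vantage), 92 (Cinder), 58 (Arden), 33 (Verdant)
Top 4: Tessera, Helix, Vantage, Cinder.
Vantage wins → own bid $94.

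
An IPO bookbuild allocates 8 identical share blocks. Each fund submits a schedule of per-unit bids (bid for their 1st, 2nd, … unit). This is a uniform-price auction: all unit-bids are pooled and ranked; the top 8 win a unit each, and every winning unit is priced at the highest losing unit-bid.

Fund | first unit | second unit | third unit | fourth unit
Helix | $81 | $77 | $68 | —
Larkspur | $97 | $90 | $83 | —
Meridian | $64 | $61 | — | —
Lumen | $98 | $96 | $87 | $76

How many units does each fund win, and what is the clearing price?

Helix 2, Larkspur 3, Lumen 3; clearing price $76

Pooled unit-bids ranked (top 8): 98 (Lumen-1), 97 (Larkspur-1), 96 (Lumen-2), 90 (Larkspur-2), 87 (Lumen-3), 83 (Larkspur-3), 81 (Helix-1), 77 (Helix-2)
Highest rejected unit-bid = $76.
Allocation: Helix 2, Larkspur 3, Lumen 3.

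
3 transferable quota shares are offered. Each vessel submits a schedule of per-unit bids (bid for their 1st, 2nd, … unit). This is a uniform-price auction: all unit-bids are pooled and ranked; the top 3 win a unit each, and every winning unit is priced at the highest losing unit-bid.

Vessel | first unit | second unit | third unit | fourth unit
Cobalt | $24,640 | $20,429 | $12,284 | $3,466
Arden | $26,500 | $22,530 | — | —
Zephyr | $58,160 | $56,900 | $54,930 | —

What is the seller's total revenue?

Merging the schedules and taking the best 3: 58,160 (Zephyr-1), 56,900 (Zephyr-2), 54,930 (Zephyr-3)
Highest rejected unit-bid = $26,500.
Allocation: Zephyr 3. Every unit priced at $26,500.
Revenue = 3 × 26,500 = $79,500.

Total revenue: $79,500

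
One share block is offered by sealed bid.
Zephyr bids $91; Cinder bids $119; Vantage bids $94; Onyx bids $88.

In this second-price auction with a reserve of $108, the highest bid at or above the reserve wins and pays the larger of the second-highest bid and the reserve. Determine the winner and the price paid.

Second-price auction with a reserve of $108: the highest bid at or above the reserve wins and pays the larger of the second-highest bid and the reserve.
Sorting bids: 119 (Cinder) > 94 (Vantage) > 91 (Zephyr) > 88 (Onyx)
Highest eligible bid: Cinder at $119.
max(second-highest $94, reserve $108) = $108.

Cinder pays $108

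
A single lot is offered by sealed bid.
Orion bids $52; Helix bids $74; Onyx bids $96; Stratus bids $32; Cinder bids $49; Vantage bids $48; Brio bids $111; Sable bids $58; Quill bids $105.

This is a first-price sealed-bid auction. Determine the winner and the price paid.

Brio pays $111

Sorting bids: 111 (Brio) > 105 (Quill) > 96 (Onyx) > 74 (Helix) > 58 (Sable) > 52 (Orion) > …
First-price: Brio pays what they bid, $111.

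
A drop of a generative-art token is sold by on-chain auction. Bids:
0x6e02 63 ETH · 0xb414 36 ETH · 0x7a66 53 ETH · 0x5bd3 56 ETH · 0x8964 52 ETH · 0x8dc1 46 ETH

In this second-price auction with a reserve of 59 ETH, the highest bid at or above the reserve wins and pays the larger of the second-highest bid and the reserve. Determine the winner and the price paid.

Rule: the highest bid at or above the reserve wins and pays the larger of the second-highest bid and the reserve.
Sorting bids: 63 (0x6e02) > 56 (0x5bd3) > 53 (0x7a66) > 52 (0x8964) > 46 (0x8dc1) > 36 (0xb414)
0x6e02 has the top bid at or above the reserve (63 ETH).
max(second-highest 56 ETH, reserve 59 ETH) = 59 ETH.

0x6e02 pays 59 ETH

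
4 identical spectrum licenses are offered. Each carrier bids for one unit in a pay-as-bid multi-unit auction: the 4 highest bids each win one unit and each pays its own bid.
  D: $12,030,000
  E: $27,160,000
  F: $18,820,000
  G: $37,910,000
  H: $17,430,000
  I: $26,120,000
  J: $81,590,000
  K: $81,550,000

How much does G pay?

Sorting: 81,590,000 (J), 81,550,000 (K), 37,910,000 (G), 27,160,000 (E), 26,120,000 (I), 18,820,000 (F), …
Winners (4 units): J, K, G, E.
G wins → own bid $37,910,000.

G pays $37,910,000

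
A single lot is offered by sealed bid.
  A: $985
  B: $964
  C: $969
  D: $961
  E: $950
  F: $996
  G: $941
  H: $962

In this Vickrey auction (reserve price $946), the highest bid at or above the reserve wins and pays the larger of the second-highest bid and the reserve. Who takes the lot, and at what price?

F pays $985

Rule: the highest bid at or above the reserve wins and pays the larger of the second-highest bid and the reserve.
Bids ranked: 996 (F) > 985 (A) > 969 (C) > 964 (B) > 962 (H) > 961 (D) > …
F has the top bid at or above the reserve ($996).
Second-highest bid $985 exceeds the reserve $946 → payment $985.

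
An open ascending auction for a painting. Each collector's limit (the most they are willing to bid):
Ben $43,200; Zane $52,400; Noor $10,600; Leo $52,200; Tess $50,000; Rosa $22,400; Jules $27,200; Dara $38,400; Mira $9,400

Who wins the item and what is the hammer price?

Zane wins at $52,200

Limits ranked: 52,400 (Zane) > 52,200 (Leo) > 50,000 (Tess) > 43,200 (Ben) > 38,400 (Dara) > 27,200 (Jules) > …
Leo is the last rival to drop out, at $52,200; Zane remains and wins at that price.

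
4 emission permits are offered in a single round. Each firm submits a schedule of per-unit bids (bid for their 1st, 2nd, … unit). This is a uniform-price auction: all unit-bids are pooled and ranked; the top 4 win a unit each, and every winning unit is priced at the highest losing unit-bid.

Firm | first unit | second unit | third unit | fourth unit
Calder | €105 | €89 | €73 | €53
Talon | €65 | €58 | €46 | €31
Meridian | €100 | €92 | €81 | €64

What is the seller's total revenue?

Total revenue: €324

Merging the schedules and taking the best 4: 105 (Calder-1), 100 (Meridian-1), 92 (Meridian-2), 89 (Calder-2)
First bid not allocated: €81.
Allocation: Calder 2, Meridian 2. Every unit priced at €81.
Revenue = 4 × 81 = €324.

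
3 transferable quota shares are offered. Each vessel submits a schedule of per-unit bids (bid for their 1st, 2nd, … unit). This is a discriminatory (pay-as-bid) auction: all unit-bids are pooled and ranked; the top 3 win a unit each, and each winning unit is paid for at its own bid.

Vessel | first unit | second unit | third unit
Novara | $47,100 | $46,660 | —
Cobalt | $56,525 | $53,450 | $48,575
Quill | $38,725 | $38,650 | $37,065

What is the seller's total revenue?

Total revenue: $158,550

All unit-bids, highest first — top 3: 56,525 (Cobalt-1), 53,450 (Cobalt-2), 48,575 (Cobalt-3)
Next rejected bid: $47,100 (not a price — pay-as-bid).
Each winning unit pays its own bid.
Revenue = 56,525 + 53,450 + 48,575 = $158,550.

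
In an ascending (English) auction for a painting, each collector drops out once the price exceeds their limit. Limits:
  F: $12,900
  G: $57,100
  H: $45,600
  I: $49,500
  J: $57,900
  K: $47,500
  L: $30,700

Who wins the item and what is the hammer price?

J wins at $57,100

Limits in order: 57,900 (J) > 57,100 (G) > 49,500 (I) > 47,500 (K) > 45,600 (H) > 30,700 (L) > …
Once the price passes $57,100, only J is left; the hammer falls at G's limit of $57,100.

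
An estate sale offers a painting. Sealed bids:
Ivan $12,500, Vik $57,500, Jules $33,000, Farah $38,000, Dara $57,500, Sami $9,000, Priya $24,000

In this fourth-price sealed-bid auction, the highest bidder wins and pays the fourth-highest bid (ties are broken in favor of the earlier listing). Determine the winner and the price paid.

Bids in order: 57,500 (Vik) > 57,500 (Dara) > 38,000 (Farah) > 33,000 (Jules) > 24,000 (Priya) > 12,500 (Ivan) > …
Vik and Dara tie at $57,500; tie-break gives it to Vik.
Vik is highest; pays the fourth-highest bid, $33,000.

Vik pays $33,000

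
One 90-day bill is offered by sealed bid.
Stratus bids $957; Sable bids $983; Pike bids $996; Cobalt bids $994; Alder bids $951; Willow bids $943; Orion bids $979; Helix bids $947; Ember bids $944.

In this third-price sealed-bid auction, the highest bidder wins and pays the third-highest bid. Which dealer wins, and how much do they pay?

Pike pays $983

Third-price sealed-bid auction: the highest bidder wins and pays the third-highest bid.
Sorting bids: 996 (Pike) > 994 (Cobalt) > 983 (Sable) > 979 (Orion) > 957 (Stratus) > 951 (Alder) > …
Pike wins; payment is bid #3 in the ranking = $983.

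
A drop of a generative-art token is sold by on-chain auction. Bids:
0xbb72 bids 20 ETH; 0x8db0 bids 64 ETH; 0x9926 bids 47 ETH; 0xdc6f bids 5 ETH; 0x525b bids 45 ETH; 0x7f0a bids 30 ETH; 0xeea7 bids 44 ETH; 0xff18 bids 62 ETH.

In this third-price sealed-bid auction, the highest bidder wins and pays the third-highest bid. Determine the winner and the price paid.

Bids ranked: 64 (0x8db0) > 62 (0xff18) > 47 (0x9926) > 45 (0x525b) > 44 (0xeea7) > 30 (0x7f0a) > …
0x8db0 wins; payment is bid #3 in the ranking = 47 ETH.

0x8db0 pays 47 ETH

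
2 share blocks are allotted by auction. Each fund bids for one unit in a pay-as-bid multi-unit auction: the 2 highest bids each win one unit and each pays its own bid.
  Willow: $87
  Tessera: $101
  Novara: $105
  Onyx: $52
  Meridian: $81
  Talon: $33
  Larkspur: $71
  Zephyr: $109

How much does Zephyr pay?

Zephyr pays $109

Sorting: 109 (Zephyr), 105 (Novara), 101 (Tessera), 87 (Willow), …
Winners (2 units): Zephyr, Novara.
Zephyr wins → own bid $109.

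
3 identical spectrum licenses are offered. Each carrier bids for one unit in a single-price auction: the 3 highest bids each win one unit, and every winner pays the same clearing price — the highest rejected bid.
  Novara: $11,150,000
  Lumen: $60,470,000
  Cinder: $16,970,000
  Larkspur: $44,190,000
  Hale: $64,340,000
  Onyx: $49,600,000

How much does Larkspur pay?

Larkspur pays $0

Ordering the bids: 64,340,000 (Hale), 60,470,000 (Lumen), 49,600,000 (Onyx), 44,190,000 (Larkspur), 16,970,000 (Cinder), …
Top 3: Hale, Lumen, Onyx.
Highest unsuccessful bid: $44,190,000 → clearing price.
Larkspur does not win → pays $0.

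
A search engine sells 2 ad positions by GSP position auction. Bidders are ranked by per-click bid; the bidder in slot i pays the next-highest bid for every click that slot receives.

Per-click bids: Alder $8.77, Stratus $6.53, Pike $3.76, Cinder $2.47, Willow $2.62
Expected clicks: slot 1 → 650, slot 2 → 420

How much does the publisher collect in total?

Ranked by bid: $8.77 (Alder) > $6.53 (Stratus) > $3.76 (Pike) > …
Slot 1: Alder pays $6.53 × 650 = $4244.50
Slot 2: Stratus pays $3.76 × 420 = $1579.20
Total = $5823.70

Total revenue: $5823.70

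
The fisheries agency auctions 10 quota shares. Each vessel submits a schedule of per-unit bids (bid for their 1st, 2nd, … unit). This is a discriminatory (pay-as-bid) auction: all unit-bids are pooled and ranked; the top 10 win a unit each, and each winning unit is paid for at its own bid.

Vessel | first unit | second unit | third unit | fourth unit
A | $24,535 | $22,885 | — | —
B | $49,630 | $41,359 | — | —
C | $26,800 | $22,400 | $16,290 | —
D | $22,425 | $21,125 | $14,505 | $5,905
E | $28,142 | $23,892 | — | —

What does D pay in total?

D pays $43,550

Merging the schedules and taking the best 10: 49,630 (B-1), 41,359 (B-2), 28,142 (E-1), 26,800 (C-1), 24,535 (A-1), 23,892 (E-2), 22,885 (A-2), 22,425 (D-1), 22,400 (C-2), 21,125 (D-2)
Next rejected bid: $16,290 (not a price — pay-as-bid).
D's winning unit-bids: 22,425 + 21,125 = $43,550.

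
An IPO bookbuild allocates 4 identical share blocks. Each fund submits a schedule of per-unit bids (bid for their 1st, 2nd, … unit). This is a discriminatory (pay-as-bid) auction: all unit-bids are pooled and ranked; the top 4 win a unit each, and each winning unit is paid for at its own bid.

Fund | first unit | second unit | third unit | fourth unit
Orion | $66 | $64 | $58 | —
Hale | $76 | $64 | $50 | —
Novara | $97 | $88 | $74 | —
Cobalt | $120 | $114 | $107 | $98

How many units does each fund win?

All unit-bids, highest first — top 4: 120 (Cobalt-1), 114 (Cobalt-2), 107 (Cobalt-3), 98 (Cobalt-4)
Next rejected bid: $97 (not a price — pay-as-bid).
Allocation: Cobalt 4.

Cobalt 4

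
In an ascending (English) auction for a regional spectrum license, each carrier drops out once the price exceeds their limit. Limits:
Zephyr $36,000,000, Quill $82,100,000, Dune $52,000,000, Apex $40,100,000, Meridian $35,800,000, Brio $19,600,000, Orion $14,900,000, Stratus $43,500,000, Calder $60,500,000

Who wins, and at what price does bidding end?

Quill wins at $60,500,000

Limits in order: 82,100,000 (Quill) > 60,500,000 (Calder) > 52,000,000 (Dune) > 43,500,000 (Stratus) > 40,100,000 (Apex) > 36,000,000 (Zephyr) > …
Once the price passes $60,500,000, only Quill is left; the hammer falls at Calder's limit of $60,500,000.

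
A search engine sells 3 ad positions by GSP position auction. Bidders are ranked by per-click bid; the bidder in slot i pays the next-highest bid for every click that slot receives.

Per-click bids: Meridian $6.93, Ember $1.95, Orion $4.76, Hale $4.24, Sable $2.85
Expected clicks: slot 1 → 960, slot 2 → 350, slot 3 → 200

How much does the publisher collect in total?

Total revenue: $6623.60

Sorting advertisers: $6.93 (Meridian) > $4.76 (Orion) > $4.24 (Hale) > $2.85 (Sable) > …
Slot 1: Meridian pays $4.76 × 960 = $4569.60
Slot 2: Orion pays $4.24 × 350 = $1484.00
Slot 3: Hale pays $2.85 × 200 = $570.00
Total = $6623.60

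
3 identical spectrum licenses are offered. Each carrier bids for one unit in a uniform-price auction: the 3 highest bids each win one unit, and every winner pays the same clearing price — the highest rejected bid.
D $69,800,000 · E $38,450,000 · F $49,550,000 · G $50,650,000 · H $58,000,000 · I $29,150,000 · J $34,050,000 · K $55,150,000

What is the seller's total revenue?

Sorting: 69,800,000 (D), 58,000,000 (H), 55,150,000 (K), 50,650,000 (G), 49,550,000 (F), …
Winners (3 units): D, H, K.
Clearing price = highest rejected bid = $50,650,000.
Total revenue = 3 × $50,650,000 = $151,950,000.

Total revenue: $151,950,000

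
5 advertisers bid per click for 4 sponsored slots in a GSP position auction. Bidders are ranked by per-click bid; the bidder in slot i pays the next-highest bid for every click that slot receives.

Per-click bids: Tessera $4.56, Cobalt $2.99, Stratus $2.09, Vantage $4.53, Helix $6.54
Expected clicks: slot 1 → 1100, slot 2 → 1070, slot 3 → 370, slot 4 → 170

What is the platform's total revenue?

Total revenue: $11324.70

Ranked by bid: $6.54 (Helix) > $4.56 (Tessera) > $4.53 (Vantage) > $2.99 (Cobalt) > $2.09 (Stratus)
Slot 1: Helix pays $4.56 × 1100 = $5016.00
Slot 2: Tessera pays $4.53 × 1070 = $4847.10
Slot 3: Vantage pays $2.99 × 370 = $1106.30
Slot 4: Cobalt pays $2.09 × 170 = $355.30
Total = $11324.70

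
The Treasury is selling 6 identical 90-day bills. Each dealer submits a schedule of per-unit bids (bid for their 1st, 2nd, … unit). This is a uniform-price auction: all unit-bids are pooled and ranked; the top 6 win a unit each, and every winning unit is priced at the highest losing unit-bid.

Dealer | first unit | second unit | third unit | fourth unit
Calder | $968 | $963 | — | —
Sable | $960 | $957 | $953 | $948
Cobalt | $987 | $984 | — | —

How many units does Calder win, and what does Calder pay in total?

Calder: 2 units, pays $1,906

Pooled unit-bids ranked (top 6): 987 (Cobalt-1), 984 (Cobalt-2), 968 (Calder-1), 963 (Calder-2), 960 (Sable-1), 957 (Sable-2)
The (k+1)-th unit-bid is $953.
Calder wins 2 unit(s) at $953 each.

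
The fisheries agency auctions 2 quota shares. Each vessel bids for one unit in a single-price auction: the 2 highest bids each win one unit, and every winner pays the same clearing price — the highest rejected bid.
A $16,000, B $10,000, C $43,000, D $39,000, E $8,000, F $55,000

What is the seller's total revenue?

Ordering the bids: 55,000 (F), 43,000 (C), 39,000 (D), 16,000 (A), …
Top 2: F, C.
First losing bid is D's $39,000, which sets the uniform price.
Total revenue = 2 × $39,000 = $78,000.

Total revenue: $78,000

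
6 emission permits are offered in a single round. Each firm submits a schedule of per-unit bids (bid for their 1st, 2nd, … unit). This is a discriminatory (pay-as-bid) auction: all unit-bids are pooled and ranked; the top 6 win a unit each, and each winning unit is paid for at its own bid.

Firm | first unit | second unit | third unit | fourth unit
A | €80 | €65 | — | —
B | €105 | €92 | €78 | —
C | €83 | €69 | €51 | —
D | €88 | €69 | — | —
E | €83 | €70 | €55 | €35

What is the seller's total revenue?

Pooled unit-bids ranked (top 6): 105 (B-1), 92 (B-2), 88 (D-1), 83 (C-1), 83 (E-1), 80 (A-1)
Next rejected bid: €78 (not a price — pay-as-bid).
Each winning unit pays its own bid.
Revenue = 105 + 92 + 88 + 83 + 83 + 80 = €531.

Total revenue: €531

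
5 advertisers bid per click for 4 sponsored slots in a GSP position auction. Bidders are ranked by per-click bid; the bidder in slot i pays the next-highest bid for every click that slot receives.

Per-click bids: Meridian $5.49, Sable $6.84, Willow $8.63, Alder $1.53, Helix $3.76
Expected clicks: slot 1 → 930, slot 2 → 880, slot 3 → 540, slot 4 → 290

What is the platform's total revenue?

Total revenue: $13666.50

Sorting advertisers: $8.63 (Willow) > $6.84 (Sable) > $5.49 (Meridian) > $3.76 (Helix) > $1.53 (Alder)
Slot 1: Willow pays $6.84 × 930 = $6361.20
Slot 2: Sable pays $5.49 × 880 = $4831.20
Slot 3: Meridian pays $3.76 × 540 = $2030.40
Slot 4: Helix pays $1.53 × 290 = $443.70
Total = $13666.50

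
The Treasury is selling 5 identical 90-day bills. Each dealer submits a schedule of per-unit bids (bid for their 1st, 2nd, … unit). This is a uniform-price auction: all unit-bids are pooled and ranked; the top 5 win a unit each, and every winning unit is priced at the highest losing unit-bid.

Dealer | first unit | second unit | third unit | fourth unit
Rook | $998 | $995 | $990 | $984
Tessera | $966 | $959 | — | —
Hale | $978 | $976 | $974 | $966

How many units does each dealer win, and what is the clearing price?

Merging the schedules and taking the best 5: 998 (Rook-1), 995 (Rook-2), 990 (Rook-3), 984 (Rook-4), 978 (Hale-1)
Highest rejected unit-bid = $976.
Allocation: Hale 1, Rook 4.

Hale 1, Rook 4; clearing price $976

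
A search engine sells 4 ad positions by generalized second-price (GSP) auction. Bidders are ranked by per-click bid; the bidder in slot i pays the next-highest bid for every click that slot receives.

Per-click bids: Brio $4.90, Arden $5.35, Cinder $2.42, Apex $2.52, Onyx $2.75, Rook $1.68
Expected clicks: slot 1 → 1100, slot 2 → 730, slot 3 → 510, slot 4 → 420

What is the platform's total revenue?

Per-click bids in order: $5.35 (Arden) > $4.90 (Brio) > $2.75 (Onyx) > $2.52 (Apex) > $2.42 (Cinder) > …
Slot 1: Arden pays $4.90 × 1100 = $5390.00
Slot 2: Brio pays $2.75 × 730 = $2007.50
Slot 3: Onyx pays $2.52 × 510 = $1285.20
Slot 4: Apex pays $2.42 × 420 = $1016.40
Total = $9699.10

Total revenue: $9699.10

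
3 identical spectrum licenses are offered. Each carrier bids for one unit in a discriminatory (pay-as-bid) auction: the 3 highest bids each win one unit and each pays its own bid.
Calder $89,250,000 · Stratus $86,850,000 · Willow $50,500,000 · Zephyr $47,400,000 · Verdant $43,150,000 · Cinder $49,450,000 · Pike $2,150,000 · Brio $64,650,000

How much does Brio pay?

Bids ranked high→low: 89,250,000 (Calder), 86,850,000 (Stratus), 64,650,000 (Brio), 50,500,000 (Willow), 49,450,000 (Cinder), …
Top 3: Calder, Stratus, Brio.
Brio wins → own bid $64,650,000.

Brio pays $64,650,000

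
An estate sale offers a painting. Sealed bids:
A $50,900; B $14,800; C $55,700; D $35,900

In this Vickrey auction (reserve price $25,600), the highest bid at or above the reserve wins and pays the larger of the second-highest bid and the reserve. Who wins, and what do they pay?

Bids ranked: 55,700 (C) > 50,900 (A) > 35,900 (D) > 14,800 (B)
C has the top bid at or above the reserve ($55,700).
Second-highest bid $50,900 exceeds the reserve $25,600 → payment $50,900.

C pays $50,900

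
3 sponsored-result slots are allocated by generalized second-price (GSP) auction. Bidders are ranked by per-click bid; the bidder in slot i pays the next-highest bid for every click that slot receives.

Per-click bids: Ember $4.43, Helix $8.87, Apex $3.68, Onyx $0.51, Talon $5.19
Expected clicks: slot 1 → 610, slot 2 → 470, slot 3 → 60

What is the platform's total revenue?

Total revenue: $5468.80

Ranked by bid: $8.87 (Helix) > $5.19 (Talon) > $4.43 (Ember) > $3.68 (Apex) > …
Slot 1: Helix pays $5.19 × 610 = $3165.90
Slot 2: Talon pays $4.43 × 470 = $2082.10
Slot 3: Ember pays $3.68 × 60 = $220.80
Total = $5468.80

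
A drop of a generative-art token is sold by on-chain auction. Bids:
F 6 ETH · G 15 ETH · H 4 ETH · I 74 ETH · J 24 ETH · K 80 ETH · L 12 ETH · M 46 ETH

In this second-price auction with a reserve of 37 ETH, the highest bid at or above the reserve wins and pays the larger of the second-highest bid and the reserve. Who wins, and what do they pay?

K pays 74 ETH

Bids in order: 80 (K) > 74 (I) > 46 (M) > 24 (J) > 15 (G) > 12 (L) > …
K has the top bid at or above the reserve (80 ETH).
Second-highest bid 74 ETH exceeds the reserve 37 ETH → payment 74 ETH.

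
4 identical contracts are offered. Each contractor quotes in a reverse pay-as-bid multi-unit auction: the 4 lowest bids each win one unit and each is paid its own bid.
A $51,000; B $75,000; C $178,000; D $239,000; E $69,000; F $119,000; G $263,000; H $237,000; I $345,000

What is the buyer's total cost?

Total cost: $314,000

Bids ranked low→high: 51,000 (A), 69,000 (E), 75,000 (B), 119,000 (F), 178,000 (C), 237,000 (H), …
The 4 lowest are A, E, B, F.
Total cost = 51,000 + 69,000 + 75,000 + 119,000 = $314,000.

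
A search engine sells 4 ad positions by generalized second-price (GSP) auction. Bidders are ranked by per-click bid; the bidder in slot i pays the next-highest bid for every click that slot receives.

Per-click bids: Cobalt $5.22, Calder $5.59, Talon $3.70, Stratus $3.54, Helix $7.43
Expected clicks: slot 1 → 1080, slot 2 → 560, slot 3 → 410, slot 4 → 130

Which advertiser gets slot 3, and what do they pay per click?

Cobalt; $3.70 per click

Per-click bids in order: $7.43 (Helix) > $5.59 (Calder) > $5.22 (Cobalt) > $3.70 (Talon) > $3.54 (Stratus)
Slot 3 goes to the third-ranked bidder, Cobalt, who pays the next bid down: $3.70/click.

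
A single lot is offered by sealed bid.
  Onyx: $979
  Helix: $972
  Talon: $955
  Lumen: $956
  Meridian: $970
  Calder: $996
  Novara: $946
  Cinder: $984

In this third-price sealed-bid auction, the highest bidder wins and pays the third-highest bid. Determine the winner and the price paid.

Bids ranked: 996 (Calder) > 984 (Cinder) > 979 (Onyx) > 972 (Helix) > 970 (Meridian) > 956 (Lumen) > …
Calder is highest; pays the third-highest bid, $979.

Calder pays $979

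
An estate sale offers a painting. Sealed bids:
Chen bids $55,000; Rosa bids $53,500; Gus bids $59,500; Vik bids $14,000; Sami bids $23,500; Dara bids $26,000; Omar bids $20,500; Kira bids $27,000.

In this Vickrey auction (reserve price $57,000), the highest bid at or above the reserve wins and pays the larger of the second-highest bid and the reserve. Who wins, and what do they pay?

Gus pays $57,000

Vickrey auction (reserve price $57,000): the highest bid at or above the reserve wins and pays the larger of the second-highest bid and the reserve.
Bids ranked: 59,500 (Gus) > 55,000 (Chen) > 53,500 (Rosa) > 27,000 (Kira) > 26,000 (Dara) > 23,500 (Sami) > …
Gus has the top bid at or above the reserve ($59,500).
Second-highest bid $55,000 is below the reserve $57,000, so the reserve binds → payment $57,000.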